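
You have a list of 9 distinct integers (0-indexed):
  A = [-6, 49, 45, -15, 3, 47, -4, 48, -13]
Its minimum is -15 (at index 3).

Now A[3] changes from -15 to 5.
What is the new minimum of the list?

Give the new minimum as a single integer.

Old min = -15 (at index 3)
Change: A[3] -15 -> 5
Changed element WAS the min. Need to check: is 5 still <= all others?
  Min of remaining elements: -13
  New min = min(5, -13) = -13

Answer: -13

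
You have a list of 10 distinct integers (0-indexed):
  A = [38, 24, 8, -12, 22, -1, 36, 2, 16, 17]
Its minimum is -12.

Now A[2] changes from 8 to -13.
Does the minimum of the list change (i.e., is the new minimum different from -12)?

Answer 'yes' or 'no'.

Old min = -12
Change: A[2] 8 -> -13
Changed element was NOT the min; min changes only if -13 < -12.
New min = -13; changed? yes

Answer: yes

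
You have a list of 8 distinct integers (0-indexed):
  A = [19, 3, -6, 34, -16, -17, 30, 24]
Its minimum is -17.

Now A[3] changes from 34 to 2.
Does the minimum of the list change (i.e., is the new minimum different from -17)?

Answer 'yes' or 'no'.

Old min = -17
Change: A[3] 34 -> 2
Changed element was NOT the min; min changes only if 2 < -17.
New min = -17; changed? no

Answer: no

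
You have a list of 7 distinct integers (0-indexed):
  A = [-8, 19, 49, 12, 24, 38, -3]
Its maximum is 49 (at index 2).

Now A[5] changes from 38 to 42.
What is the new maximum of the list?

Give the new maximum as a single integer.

Answer: 49

Derivation:
Old max = 49 (at index 2)
Change: A[5] 38 -> 42
Changed element was NOT the old max.
  New max = max(old_max, new_val) = max(49, 42) = 49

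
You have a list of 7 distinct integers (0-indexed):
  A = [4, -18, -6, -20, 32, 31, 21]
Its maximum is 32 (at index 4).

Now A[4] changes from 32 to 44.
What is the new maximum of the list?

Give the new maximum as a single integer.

Old max = 32 (at index 4)
Change: A[4] 32 -> 44
Changed element WAS the max -> may need rescan.
  Max of remaining elements: 31
  New max = max(44, 31) = 44

Answer: 44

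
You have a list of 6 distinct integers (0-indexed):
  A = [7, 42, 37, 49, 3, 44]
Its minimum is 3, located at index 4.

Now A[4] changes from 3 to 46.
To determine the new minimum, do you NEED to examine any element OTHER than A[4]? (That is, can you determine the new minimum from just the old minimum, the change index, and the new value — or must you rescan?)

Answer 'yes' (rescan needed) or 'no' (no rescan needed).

Old min = 3 at index 4
Change at index 4: 3 -> 46
Index 4 WAS the min and new value 46 > old min 3. Must rescan other elements to find the new min.
Needs rescan: yes

Answer: yes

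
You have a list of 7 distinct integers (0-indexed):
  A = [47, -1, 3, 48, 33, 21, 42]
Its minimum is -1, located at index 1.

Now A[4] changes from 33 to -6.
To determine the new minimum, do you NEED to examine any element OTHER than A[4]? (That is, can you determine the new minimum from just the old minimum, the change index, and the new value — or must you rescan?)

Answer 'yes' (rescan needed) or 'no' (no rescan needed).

Old min = -1 at index 1
Change at index 4: 33 -> -6
Index 4 was NOT the min. New min = min(-1, -6). No rescan of other elements needed.
Needs rescan: no

Answer: no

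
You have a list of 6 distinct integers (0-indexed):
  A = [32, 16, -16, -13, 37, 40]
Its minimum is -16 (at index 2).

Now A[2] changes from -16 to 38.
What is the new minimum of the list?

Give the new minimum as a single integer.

Answer: -13

Derivation:
Old min = -16 (at index 2)
Change: A[2] -16 -> 38
Changed element WAS the min. Need to check: is 38 still <= all others?
  Min of remaining elements: -13
  New min = min(38, -13) = -13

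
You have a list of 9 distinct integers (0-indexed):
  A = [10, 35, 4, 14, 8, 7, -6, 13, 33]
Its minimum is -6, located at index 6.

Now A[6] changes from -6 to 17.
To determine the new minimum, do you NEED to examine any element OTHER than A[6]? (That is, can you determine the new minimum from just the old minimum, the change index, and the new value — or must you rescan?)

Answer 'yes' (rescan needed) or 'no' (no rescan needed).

Answer: yes

Derivation:
Old min = -6 at index 6
Change at index 6: -6 -> 17
Index 6 WAS the min and new value 17 > old min -6. Must rescan other elements to find the new min.
Needs rescan: yes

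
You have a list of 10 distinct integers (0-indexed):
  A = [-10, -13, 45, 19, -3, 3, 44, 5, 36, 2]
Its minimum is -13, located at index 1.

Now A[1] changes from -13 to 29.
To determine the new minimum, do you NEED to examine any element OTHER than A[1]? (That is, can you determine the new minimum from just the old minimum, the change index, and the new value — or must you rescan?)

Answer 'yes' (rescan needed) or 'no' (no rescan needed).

Answer: yes

Derivation:
Old min = -13 at index 1
Change at index 1: -13 -> 29
Index 1 WAS the min and new value 29 > old min -13. Must rescan other elements to find the new min.
Needs rescan: yes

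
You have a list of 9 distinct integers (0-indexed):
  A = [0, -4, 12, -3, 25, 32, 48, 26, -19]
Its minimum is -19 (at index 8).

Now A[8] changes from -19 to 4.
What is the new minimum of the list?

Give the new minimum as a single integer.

Answer: -4

Derivation:
Old min = -19 (at index 8)
Change: A[8] -19 -> 4
Changed element WAS the min. Need to check: is 4 still <= all others?
  Min of remaining elements: -4
  New min = min(4, -4) = -4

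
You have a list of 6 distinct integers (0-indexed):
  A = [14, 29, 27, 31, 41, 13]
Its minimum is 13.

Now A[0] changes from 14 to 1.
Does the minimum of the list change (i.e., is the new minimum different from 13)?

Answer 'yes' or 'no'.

Old min = 13
Change: A[0] 14 -> 1
Changed element was NOT the min; min changes only if 1 < 13.
New min = 1; changed? yes

Answer: yes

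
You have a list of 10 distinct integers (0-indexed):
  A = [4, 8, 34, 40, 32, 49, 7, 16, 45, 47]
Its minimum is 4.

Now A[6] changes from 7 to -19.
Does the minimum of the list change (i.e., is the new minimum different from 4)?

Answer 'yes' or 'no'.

Old min = 4
Change: A[6] 7 -> -19
Changed element was NOT the min; min changes only if -19 < 4.
New min = -19; changed? yes

Answer: yes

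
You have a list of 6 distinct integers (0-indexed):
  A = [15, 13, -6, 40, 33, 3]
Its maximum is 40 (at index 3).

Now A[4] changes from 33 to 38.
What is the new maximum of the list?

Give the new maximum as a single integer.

Answer: 40

Derivation:
Old max = 40 (at index 3)
Change: A[4] 33 -> 38
Changed element was NOT the old max.
  New max = max(old_max, new_val) = max(40, 38) = 40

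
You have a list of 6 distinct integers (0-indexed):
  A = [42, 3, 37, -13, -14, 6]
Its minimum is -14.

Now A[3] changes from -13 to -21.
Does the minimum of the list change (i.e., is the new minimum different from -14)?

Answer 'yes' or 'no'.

Old min = -14
Change: A[3] -13 -> -21
Changed element was NOT the min; min changes only if -21 < -14.
New min = -21; changed? yes

Answer: yes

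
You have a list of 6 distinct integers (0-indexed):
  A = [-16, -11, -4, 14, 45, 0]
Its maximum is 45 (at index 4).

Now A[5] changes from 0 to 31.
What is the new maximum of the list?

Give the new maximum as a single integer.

Answer: 45

Derivation:
Old max = 45 (at index 4)
Change: A[5] 0 -> 31
Changed element was NOT the old max.
  New max = max(old_max, new_val) = max(45, 31) = 45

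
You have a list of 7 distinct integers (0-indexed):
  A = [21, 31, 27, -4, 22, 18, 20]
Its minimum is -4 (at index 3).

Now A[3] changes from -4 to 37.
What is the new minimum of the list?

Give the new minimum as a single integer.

Answer: 18

Derivation:
Old min = -4 (at index 3)
Change: A[3] -4 -> 37
Changed element WAS the min. Need to check: is 37 still <= all others?
  Min of remaining elements: 18
  New min = min(37, 18) = 18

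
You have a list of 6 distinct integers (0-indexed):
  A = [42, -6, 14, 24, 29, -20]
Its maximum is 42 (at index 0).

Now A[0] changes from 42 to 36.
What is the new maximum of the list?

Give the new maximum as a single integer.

Old max = 42 (at index 0)
Change: A[0] 42 -> 36
Changed element WAS the max -> may need rescan.
  Max of remaining elements: 29
  New max = max(36, 29) = 36

Answer: 36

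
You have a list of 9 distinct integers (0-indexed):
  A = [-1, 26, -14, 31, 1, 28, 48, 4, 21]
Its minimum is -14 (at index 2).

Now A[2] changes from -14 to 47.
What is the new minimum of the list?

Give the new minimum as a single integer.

Answer: -1

Derivation:
Old min = -14 (at index 2)
Change: A[2] -14 -> 47
Changed element WAS the min. Need to check: is 47 still <= all others?
  Min of remaining elements: -1
  New min = min(47, -1) = -1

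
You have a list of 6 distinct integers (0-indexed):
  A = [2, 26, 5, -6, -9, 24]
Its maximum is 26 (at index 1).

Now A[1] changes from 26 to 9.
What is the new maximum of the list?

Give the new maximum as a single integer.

Answer: 24

Derivation:
Old max = 26 (at index 1)
Change: A[1] 26 -> 9
Changed element WAS the max -> may need rescan.
  Max of remaining elements: 24
  New max = max(9, 24) = 24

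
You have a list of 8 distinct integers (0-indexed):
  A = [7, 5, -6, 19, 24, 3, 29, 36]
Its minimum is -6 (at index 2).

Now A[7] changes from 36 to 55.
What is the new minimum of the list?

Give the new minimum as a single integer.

Answer: -6

Derivation:
Old min = -6 (at index 2)
Change: A[7] 36 -> 55
Changed element was NOT the old min.
  New min = min(old_min, new_val) = min(-6, 55) = -6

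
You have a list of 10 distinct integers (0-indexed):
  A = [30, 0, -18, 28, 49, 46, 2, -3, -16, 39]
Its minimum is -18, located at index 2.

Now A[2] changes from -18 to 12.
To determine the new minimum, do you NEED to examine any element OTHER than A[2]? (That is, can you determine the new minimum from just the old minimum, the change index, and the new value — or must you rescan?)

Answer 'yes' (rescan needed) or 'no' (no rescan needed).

Old min = -18 at index 2
Change at index 2: -18 -> 12
Index 2 WAS the min and new value 12 > old min -18. Must rescan other elements to find the new min.
Needs rescan: yes

Answer: yes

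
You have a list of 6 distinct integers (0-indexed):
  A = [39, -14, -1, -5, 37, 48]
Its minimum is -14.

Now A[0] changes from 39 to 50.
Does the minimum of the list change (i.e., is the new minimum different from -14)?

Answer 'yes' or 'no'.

Old min = -14
Change: A[0] 39 -> 50
Changed element was NOT the min; min changes only if 50 < -14.
New min = -14; changed? no

Answer: no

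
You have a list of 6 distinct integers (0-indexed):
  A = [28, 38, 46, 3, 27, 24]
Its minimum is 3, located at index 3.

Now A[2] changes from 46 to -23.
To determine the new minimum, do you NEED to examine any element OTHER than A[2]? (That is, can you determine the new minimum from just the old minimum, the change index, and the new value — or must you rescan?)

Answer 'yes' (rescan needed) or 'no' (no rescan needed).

Old min = 3 at index 3
Change at index 2: 46 -> -23
Index 2 was NOT the min. New min = min(3, -23). No rescan of other elements needed.
Needs rescan: no

Answer: no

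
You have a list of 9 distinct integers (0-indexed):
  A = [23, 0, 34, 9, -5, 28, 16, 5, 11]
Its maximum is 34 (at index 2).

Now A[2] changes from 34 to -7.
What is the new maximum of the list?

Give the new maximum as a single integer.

Old max = 34 (at index 2)
Change: A[2] 34 -> -7
Changed element WAS the max -> may need rescan.
  Max of remaining elements: 28
  New max = max(-7, 28) = 28

Answer: 28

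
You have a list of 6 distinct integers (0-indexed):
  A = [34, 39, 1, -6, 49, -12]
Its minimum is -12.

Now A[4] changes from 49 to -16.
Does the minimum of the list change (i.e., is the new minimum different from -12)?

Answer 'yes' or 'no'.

Answer: yes

Derivation:
Old min = -12
Change: A[4] 49 -> -16
Changed element was NOT the min; min changes only if -16 < -12.
New min = -16; changed? yes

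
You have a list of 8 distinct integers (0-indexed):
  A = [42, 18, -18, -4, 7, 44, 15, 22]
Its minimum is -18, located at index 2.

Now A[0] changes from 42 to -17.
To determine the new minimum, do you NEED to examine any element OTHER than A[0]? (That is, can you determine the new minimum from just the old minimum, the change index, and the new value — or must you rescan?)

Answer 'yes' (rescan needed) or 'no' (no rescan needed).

Answer: no

Derivation:
Old min = -18 at index 2
Change at index 0: 42 -> -17
Index 0 was NOT the min. New min = min(-18, -17). No rescan of other elements needed.
Needs rescan: no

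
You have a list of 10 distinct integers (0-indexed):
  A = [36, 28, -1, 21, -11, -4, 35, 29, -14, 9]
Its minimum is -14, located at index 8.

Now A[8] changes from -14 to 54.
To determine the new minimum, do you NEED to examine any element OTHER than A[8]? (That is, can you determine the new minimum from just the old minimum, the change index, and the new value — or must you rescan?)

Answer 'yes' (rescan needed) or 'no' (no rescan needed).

Answer: yes

Derivation:
Old min = -14 at index 8
Change at index 8: -14 -> 54
Index 8 WAS the min and new value 54 > old min -14. Must rescan other elements to find the new min.
Needs rescan: yes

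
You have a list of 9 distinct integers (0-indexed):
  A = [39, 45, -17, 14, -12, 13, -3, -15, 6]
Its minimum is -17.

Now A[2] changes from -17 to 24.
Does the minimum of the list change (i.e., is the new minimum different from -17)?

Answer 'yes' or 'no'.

Answer: yes

Derivation:
Old min = -17
Change: A[2] -17 -> 24
Changed element was the min; new min must be rechecked.
New min = -15; changed? yes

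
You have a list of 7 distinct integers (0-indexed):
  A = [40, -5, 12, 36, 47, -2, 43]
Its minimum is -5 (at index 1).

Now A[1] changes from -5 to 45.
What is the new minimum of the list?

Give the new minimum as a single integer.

Answer: -2

Derivation:
Old min = -5 (at index 1)
Change: A[1] -5 -> 45
Changed element WAS the min. Need to check: is 45 still <= all others?
  Min of remaining elements: -2
  New min = min(45, -2) = -2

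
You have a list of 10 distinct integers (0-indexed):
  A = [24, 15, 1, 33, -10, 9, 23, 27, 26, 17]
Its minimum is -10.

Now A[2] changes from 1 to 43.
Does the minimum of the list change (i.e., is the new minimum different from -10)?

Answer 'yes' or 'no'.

Answer: no

Derivation:
Old min = -10
Change: A[2] 1 -> 43
Changed element was NOT the min; min changes only if 43 < -10.
New min = -10; changed? no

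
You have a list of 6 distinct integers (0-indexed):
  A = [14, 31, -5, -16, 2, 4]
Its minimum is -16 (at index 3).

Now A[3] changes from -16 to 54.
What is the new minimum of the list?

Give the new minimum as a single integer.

Answer: -5

Derivation:
Old min = -16 (at index 3)
Change: A[3] -16 -> 54
Changed element WAS the min. Need to check: is 54 still <= all others?
  Min of remaining elements: -5
  New min = min(54, -5) = -5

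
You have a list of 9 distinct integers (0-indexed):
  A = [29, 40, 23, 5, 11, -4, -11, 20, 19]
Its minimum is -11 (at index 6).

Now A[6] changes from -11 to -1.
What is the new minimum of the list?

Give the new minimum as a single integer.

Old min = -11 (at index 6)
Change: A[6] -11 -> -1
Changed element WAS the min. Need to check: is -1 still <= all others?
  Min of remaining elements: -4
  New min = min(-1, -4) = -4

Answer: -4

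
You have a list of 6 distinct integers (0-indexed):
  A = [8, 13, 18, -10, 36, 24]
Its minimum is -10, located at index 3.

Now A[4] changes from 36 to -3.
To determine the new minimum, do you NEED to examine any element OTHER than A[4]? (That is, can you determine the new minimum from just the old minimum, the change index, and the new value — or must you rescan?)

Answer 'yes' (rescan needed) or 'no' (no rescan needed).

Answer: no

Derivation:
Old min = -10 at index 3
Change at index 4: 36 -> -3
Index 4 was NOT the min. New min = min(-10, -3). No rescan of other elements needed.
Needs rescan: no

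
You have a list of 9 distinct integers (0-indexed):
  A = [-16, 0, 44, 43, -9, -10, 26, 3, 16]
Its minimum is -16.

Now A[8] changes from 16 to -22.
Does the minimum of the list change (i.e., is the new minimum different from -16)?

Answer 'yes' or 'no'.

Old min = -16
Change: A[8] 16 -> -22
Changed element was NOT the min; min changes only if -22 < -16.
New min = -22; changed? yes

Answer: yes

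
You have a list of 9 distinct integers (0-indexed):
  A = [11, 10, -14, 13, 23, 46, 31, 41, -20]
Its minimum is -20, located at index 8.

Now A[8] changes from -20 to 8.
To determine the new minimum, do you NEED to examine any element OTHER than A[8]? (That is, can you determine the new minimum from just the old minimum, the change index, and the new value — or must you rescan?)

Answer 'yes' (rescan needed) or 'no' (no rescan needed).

Old min = -20 at index 8
Change at index 8: -20 -> 8
Index 8 WAS the min and new value 8 > old min -20. Must rescan other elements to find the new min.
Needs rescan: yes

Answer: yes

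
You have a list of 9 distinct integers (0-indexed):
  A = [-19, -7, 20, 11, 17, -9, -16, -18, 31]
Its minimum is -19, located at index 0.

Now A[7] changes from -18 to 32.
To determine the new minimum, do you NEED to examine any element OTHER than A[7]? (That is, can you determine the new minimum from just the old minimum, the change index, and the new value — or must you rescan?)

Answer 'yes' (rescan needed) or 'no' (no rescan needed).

Answer: no

Derivation:
Old min = -19 at index 0
Change at index 7: -18 -> 32
Index 7 was NOT the min. New min = min(-19, 32). No rescan of other elements needed.
Needs rescan: no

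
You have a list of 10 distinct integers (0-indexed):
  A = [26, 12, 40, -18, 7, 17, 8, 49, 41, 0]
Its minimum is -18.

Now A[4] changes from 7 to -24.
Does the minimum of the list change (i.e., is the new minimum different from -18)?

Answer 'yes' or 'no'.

Old min = -18
Change: A[4] 7 -> -24
Changed element was NOT the min; min changes only if -24 < -18.
New min = -24; changed? yes

Answer: yes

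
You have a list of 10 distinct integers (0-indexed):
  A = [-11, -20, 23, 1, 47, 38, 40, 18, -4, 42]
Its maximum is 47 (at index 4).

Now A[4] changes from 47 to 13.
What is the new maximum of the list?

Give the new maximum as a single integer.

Old max = 47 (at index 4)
Change: A[4] 47 -> 13
Changed element WAS the max -> may need rescan.
  Max of remaining elements: 42
  New max = max(13, 42) = 42

Answer: 42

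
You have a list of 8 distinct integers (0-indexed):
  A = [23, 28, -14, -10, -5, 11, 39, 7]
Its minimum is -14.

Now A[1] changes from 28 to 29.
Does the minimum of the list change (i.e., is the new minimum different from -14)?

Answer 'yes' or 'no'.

Old min = -14
Change: A[1] 28 -> 29
Changed element was NOT the min; min changes only if 29 < -14.
New min = -14; changed? no

Answer: no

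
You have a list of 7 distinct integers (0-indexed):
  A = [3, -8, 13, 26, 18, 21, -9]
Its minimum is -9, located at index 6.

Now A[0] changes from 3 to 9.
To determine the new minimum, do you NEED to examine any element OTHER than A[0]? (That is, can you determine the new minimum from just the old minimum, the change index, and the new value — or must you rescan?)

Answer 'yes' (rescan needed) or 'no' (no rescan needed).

Answer: no

Derivation:
Old min = -9 at index 6
Change at index 0: 3 -> 9
Index 0 was NOT the min. New min = min(-9, 9). No rescan of other elements needed.
Needs rescan: no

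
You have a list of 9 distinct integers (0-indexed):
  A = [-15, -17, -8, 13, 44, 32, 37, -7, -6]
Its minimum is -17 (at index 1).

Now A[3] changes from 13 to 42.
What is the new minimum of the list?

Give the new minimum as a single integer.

Old min = -17 (at index 1)
Change: A[3] 13 -> 42
Changed element was NOT the old min.
  New min = min(old_min, new_val) = min(-17, 42) = -17

Answer: -17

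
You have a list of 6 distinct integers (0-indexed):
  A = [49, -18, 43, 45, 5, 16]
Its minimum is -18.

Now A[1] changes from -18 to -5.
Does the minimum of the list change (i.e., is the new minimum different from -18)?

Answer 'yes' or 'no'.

Answer: yes

Derivation:
Old min = -18
Change: A[1] -18 -> -5
Changed element was the min; new min must be rechecked.
New min = -5; changed? yes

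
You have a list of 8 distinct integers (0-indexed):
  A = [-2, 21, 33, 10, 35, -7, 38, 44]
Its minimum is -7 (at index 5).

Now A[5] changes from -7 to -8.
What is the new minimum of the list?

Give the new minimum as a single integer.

Answer: -8

Derivation:
Old min = -7 (at index 5)
Change: A[5] -7 -> -8
Changed element WAS the min. Need to check: is -8 still <= all others?
  Min of remaining elements: -2
  New min = min(-8, -2) = -8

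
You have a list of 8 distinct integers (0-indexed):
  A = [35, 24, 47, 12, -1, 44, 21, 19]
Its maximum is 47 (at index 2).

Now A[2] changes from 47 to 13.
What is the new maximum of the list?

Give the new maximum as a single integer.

Old max = 47 (at index 2)
Change: A[2] 47 -> 13
Changed element WAS the max -> may need rescan.
  Max of remaining elements: 44
  New max = max(13, 44) = 44

Answer: 44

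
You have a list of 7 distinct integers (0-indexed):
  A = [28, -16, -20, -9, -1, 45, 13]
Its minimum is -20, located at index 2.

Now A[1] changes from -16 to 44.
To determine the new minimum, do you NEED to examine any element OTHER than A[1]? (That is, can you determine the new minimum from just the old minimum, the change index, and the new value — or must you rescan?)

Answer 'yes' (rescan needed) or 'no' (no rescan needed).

Old min = -20 at index 2
Change at index 1: -16 -> 44
Index 1 was NOT the min. New min = min(-20, 44). No rescan of other elements needed.
Needs rescan: no

Answer: no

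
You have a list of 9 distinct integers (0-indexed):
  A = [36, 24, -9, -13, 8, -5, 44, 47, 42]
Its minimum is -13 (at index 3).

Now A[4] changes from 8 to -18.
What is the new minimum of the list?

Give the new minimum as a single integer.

Old min = -13 (at index 3)
Change: A[4] 8 -> -18
Changed element was NOT the old min.
  New min = min(old_min, new_val) = min(-13, -18) = -18

Answer: -18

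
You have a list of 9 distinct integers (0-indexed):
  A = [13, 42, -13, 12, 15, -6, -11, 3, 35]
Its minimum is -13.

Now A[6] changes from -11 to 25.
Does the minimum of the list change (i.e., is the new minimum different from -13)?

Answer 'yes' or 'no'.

Answer: no

Derivation:
Old min = -13
Change: A[6] -11 -> 25
Changed element was NOT the min; min changes only if 25 < -13.
New min = -13; changed? no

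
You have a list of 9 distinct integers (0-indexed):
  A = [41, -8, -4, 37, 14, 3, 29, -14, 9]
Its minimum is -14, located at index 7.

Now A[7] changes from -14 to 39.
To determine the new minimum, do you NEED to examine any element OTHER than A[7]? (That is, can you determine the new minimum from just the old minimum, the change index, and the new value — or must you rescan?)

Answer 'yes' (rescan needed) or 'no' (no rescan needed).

Old min = -14 at index 7
Change at index 7: -14 -> 39
Index 7 WAS the min and new value 39 > old min -14. Must rescan other elements to find the new min.
Needs rescan: yes

Answer: yes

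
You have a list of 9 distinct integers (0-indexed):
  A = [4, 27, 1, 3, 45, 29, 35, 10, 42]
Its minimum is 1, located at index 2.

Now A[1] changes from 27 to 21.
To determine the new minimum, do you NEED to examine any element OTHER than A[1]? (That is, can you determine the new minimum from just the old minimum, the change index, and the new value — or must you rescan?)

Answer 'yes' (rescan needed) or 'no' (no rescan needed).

Old min = 1 at index 2
Change at index 1: 27 -> 21
Index 1 was NOT the min. New min = min(1, 21). No rescan of other elements needed.
Needs rescan: no

Answer: no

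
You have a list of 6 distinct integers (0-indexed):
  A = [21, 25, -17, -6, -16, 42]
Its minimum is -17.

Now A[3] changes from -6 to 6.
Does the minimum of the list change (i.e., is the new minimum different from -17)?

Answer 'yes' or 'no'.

Old min = -17
Change: A[3] -6 -> 6
Changed element was NOT the min; min changes only if 6 < -17.
New min = -17; changed? no

Answer: no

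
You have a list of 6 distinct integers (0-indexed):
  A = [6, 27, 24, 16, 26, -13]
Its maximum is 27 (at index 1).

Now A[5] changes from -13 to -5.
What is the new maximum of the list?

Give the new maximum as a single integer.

Answer: 27

Derivation:
Old max = 27 (at index 1)
Change: A[5] -13 -> -5
Changed element was NOT the old max.
  New max = max(old_max, new_val) = max(27, -5) = 27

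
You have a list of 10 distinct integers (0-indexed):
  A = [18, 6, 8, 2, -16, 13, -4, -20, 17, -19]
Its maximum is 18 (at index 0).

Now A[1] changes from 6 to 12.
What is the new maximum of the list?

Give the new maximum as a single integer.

Old max = 18 (at index 0)
Change: A[1] 6 -> 12
Changed element was NOT the old max.
  New max = max(old_max, new_val) = max(18, 12) = 18

Answer: 18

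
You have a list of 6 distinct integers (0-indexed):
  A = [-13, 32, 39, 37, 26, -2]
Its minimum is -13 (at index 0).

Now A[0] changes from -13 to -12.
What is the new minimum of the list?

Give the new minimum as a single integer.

Old min = -13 (at index 0)
Change: A[0] -13 -> -12
Changed element WAS the min. Need to check: is -12 still <= all others?
  Min of remaining elements: -2
  New min = min(-12, -2) = -12

Answer: -12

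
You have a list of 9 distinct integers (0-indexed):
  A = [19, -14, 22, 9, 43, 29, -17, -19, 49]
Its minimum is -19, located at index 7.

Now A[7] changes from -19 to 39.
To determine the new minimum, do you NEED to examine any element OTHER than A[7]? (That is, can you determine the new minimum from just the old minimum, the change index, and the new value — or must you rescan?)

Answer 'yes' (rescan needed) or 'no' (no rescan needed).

Answer: yes

Derivation:
Old min = -19 at index 7
Change at index 7: -19 -> 39
Index 7 WAS the min and new value 39 > old min -19. Must rescan other elements to find the new min.
Needs rescan: yes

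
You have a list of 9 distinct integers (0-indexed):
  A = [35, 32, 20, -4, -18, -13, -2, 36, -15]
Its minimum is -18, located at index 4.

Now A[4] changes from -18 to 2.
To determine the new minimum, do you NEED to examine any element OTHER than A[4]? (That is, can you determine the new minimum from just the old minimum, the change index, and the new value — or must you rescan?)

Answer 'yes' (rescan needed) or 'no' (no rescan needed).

Answer: yes

Derivation:
Old min = -18 at index 4
Change at index 4: -18 -> 2
Index 4 WAS the min and new value 2 > old min -18. Must rescan other elements to find the new min.
Needs rescan: yes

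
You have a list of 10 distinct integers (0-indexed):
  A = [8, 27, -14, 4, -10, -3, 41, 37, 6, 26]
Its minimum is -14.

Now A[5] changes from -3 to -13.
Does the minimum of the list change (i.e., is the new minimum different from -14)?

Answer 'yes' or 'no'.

Old min = -14
Change: A[5] -3 -> -13
Changed element was NOT the min; min changes only if -13 < -14.
New min = -14; changed? no

Answer: no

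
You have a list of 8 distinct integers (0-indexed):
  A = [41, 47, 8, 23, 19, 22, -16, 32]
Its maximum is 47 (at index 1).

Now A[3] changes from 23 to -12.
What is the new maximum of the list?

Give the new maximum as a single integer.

Old max = 47 (at index 1)
Change: A[3] 23 -> -12
Changed element was NOT the old max.
  New max = max(old_max, new_val) = max(47, -12) = 47

Answer: 47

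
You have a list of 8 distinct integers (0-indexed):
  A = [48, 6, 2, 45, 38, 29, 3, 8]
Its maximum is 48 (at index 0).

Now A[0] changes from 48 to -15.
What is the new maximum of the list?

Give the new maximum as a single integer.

Old max = 48 (at index 0)
Change: A[0] 48 -> -15
Changed element WAS the max -> may need rescan.
  Max of remaining elements: 45
  New max = max(-15, 45) = 45

Answer: 45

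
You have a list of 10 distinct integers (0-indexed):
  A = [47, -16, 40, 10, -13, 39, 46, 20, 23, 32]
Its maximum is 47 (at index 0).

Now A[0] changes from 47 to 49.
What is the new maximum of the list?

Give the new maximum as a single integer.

Answer: 49

Derivation:
Old max = 47 (at index 0)
Change: A[0] 47 -> 49
Changed element WAS the max -> may need rescan.
  Max of remaining elements: 46
  New max = max(49, 46) = 49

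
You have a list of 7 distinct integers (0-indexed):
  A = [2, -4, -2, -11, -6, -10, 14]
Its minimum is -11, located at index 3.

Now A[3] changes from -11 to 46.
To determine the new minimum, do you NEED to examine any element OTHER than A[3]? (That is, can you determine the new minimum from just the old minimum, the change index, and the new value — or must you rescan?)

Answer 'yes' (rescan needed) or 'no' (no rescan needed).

Old min = -11 at index 3
Change at index 3: -11 -> 46
Index 3 WAS the min and new value 46 > old min -11. Must rescan other elements to find the new min.
Needs rescan: yes

Answer: yes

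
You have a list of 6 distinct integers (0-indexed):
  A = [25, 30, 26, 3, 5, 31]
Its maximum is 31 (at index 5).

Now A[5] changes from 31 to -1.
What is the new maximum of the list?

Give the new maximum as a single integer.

Answer: 30

Derivation:
Old max = 31 (at index 5)
Change: A[5] 31 -> -1
Changed element WAS the max -> may need rescan.
  Max of remaining elements: 30
  New max = max(-1, 30) = 30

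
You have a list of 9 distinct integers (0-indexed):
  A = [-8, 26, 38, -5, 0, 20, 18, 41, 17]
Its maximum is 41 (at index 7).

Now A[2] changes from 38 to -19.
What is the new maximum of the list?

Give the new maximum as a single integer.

Old max = 41 (at index 7)
Change: A[2] 38 -> -19
Changed element was NOT the old max.
  New max = max(old_max, new_val) = max(41, -19) = 41

Answer: 41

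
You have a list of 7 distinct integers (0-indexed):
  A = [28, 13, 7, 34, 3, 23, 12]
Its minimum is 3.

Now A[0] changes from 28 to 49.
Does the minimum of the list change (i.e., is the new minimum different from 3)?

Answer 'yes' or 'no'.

Answer: no

Derivation:
Old min = 3
Change: A[0] 28 -> 49
Changed element was NOT the min; min changes only if 49 < 3.
New min = 3; changed? no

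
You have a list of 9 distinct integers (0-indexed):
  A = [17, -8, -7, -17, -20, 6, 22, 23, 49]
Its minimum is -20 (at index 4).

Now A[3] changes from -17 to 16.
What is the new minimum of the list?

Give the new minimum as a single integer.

Answer: -20

Derivation:
Old min = -20 (at index 4)
Change: A[3] -17 -> 16
Changed element was NOT the old min.
  New min = min(old_min, new_val) = min(-20, 16) = -20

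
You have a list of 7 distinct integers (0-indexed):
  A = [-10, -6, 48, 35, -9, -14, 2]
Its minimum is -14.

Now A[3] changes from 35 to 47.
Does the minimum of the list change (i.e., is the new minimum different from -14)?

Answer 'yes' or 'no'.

Old min = -14
Change: A[3] 35 -> 47
Changed element was NOT the min; min changes only if 47 < -14.
New min = -14; changed? no

Answer: no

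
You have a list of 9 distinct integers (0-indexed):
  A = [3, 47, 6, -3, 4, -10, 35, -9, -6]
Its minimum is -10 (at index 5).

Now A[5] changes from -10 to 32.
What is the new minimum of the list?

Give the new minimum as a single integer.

Old min = -10 (at index 5)
Change: A[5] -10 -> 32
Changed element WAS the min. Need to check: is 32 still <= all others?
  Min of remaining elements: -9
  New min = min(32, -9) = -9

Answer: -9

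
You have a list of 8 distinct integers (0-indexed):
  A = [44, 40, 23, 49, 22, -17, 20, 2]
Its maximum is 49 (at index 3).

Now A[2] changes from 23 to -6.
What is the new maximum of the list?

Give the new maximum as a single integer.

Old max = 49 (at index 3)
Change: A[2] 23 -> -6
Changed element was NOT the old max.
  New max = max(old_max, new_val) = max(49, -6) = 49

Answer: 49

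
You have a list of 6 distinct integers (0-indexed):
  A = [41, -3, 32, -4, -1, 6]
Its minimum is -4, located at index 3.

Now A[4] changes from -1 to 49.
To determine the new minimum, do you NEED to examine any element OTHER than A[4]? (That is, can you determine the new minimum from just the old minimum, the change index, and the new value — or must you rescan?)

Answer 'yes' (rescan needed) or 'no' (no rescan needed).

Answer: no

Derivation:
Old min = -4 at index 3
Change at index 4: -1 -> 49
Index 4 was NOT the min. New min = min(-4, 49). No rescan of other elements needed.
Needs rescan: no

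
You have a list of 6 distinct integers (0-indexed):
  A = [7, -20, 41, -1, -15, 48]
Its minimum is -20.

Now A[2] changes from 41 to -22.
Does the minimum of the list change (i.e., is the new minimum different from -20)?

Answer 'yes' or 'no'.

Old min = -20
Change: A[2] 41 -> -22
Changed element was NOT the min; min changes only if -22 < -20.
New min = -22; changed? yes

Answer: yes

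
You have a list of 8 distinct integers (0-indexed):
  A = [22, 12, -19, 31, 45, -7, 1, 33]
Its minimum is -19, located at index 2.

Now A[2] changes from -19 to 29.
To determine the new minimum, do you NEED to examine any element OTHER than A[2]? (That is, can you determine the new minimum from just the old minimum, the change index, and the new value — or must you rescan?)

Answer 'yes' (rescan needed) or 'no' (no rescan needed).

Answer: yes

Derivation:
Old min = -19 at index 2
Change at index 2: -19 -> 29
Index 2 WAS the min and new value 29 > old min -19. Must rescan other elements to find the new min.
Needs rescan: yes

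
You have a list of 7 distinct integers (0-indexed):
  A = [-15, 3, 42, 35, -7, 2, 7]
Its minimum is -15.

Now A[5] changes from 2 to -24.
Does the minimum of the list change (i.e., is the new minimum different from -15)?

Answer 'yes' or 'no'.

Old min = -15
Change: A[5] 2 -> -24
Changed element was NOT the min; min changes only if -24 < -15.
New min = -24; changed? yes

Answer: yes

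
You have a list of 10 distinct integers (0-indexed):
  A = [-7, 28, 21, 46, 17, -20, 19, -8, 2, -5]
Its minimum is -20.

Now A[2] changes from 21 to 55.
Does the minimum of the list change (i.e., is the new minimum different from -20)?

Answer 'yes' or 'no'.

Old min = -20
Change: A[2] 21 -> 55
Changed element was NOT the min; min changes only if 55 < -20.
New min = -20; changed? no

Answer: no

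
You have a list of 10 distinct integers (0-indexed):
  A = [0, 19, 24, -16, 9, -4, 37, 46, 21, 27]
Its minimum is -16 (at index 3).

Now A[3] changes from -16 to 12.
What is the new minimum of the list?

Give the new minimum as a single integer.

Old min = -16 (at index 3)
Change: A[3] -16 -> 12
Changed element WAS the min. Need to check: is 12 still <= all others?
  Min of remaining elements: -4
  New min = min(12, -4) = -4

Answer: -4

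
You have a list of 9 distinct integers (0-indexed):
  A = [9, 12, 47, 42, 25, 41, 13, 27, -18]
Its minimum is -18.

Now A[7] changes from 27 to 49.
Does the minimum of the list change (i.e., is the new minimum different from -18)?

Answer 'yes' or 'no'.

Old min = -18
Change: A[7] 27 -> 49
Changed element was NOT the min; min changes only if 49 < -18.
New min = -18; changed? no

Answer: no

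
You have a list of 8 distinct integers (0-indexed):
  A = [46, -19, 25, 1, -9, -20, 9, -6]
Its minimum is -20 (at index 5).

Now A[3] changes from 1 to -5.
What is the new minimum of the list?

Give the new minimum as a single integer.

Old min = -20 (at index 5)
Change: A[3] 1 -> -5
Changed element was NOT the old min.
  New min = min(old_min, new_val) = min(-20, -5) = -20

Answer: -20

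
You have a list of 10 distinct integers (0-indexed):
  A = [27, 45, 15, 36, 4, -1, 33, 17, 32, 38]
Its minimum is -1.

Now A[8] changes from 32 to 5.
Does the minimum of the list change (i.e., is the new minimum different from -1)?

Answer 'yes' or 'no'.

Answer: no

Derivation:
Old min = -1
Change: A[8] 32 -> 5
Changed element was NOT the min; min changes only if 5 < -1.
New min = -1; changed? no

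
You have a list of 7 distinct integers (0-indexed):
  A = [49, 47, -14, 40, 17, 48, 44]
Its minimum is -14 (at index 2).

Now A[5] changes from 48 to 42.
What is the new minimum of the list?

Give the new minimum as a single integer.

Old min = -14 (at index 2)
Change: A[5] 48 -> 42
Changed element was NOT the old min.
  New min = min(old_min, new_val) = min(-14, 42) = -14

Answer: -14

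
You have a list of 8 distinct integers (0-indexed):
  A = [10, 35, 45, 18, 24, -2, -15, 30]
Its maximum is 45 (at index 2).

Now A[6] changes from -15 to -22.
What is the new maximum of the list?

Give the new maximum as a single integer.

Old max = 45 (at index 2)
Change: A[6] -15 -> -22
Changed element was NOT the old max.
  New max = max(old_max, new_val) = max(45, -22) = 45

Answer: 45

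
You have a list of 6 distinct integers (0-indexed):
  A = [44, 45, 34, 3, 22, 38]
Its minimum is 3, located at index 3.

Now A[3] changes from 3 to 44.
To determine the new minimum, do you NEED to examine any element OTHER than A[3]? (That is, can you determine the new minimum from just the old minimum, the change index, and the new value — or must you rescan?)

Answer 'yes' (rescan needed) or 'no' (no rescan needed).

Answer: yes

Derivation:
Old min = 3 at index 3
Change at index 3: 3 -> 44
Index 3 WAS the min and new value 44 > old min 3. Must rescan other elements to find the new min.
Needs rescan: yes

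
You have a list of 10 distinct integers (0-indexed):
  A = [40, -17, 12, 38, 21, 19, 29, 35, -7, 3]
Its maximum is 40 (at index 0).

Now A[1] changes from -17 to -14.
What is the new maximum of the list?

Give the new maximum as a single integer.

Old max = 40 (at index 0)
Change: A[1] -17 -> -14
Changed element was NOT the old max.
  New max = max(old_max, new_val) = max(40, -14) = 40

Answer: 40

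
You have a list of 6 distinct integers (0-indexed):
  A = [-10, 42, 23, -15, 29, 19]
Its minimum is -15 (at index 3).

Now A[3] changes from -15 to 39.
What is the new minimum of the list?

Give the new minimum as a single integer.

Old min = -15 (at index 3)
Change: A[3] -15 -> 39
Changed element WAS the min. Need to check: is 39 still <= all others?
  Min of remaining elements: -10
  New min = min(39, -10) = -10

Answer: -10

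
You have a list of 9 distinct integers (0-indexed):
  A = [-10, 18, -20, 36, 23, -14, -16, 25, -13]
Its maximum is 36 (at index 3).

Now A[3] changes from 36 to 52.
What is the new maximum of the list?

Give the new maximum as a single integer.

Old max = 36 (at index 3)
Change: A[3] 36 -> 52
Changed element WAS the max -> may need rescan.
  Max of remaining elements: 25
  New max = max(52, 25) = 52

Answer: 52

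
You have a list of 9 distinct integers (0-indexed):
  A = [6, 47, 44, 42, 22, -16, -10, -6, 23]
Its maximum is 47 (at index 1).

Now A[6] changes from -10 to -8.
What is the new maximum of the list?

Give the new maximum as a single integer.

Answer: 47

Derivation:
Old max = 47 (at index 1)
Change: A[6] -10 -> -8
Changed element was NOT the old max.
  New max = max(old_max, new_val) = max(47, -8) = 47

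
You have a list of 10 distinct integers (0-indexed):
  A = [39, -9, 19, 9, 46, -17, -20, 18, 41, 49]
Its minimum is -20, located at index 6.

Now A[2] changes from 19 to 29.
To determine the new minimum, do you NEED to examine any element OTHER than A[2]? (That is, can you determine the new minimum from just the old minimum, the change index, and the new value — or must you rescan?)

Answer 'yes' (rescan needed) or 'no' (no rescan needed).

Old min = -20 at index 6
Change at index 2: 19 -> 29
Index 2 was NOT the min. New min = min(-20, 29). No rescan of other elements needed.
Needs rescan: no

Answer: no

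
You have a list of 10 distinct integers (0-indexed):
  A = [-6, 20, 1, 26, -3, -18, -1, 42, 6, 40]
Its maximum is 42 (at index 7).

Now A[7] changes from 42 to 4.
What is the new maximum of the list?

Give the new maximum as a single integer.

Answer: 40

Derivation:
Old max = 42 (at index 7)
Change: A[7] 42 -> 4
Changed element WAS the max -> may need rescan.
  Max of remaining elements: 40
  New max = max(4, 40) = 40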